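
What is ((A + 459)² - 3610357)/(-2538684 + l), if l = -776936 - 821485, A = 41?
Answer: 160017/197005 ≈ 0.81225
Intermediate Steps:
l = -1598421
((A + 459)² - 3610357)/(-2538684 + l) = ((41 + 459)² - 3610357)/(-2538684 - 1598421) = (500² - 3610357)/(-4137105) = (250000 - 3610357)*(-1/4137105) = -3360357*(-1/4137105) = 160017/197005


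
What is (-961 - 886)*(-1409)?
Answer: 2602423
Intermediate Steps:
(-961 - 886)*(-1409) = -1847*(-1409) = 2602423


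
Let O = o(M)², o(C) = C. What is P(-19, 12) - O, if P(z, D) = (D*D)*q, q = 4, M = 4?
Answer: 560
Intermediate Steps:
P(z, D) = 4*D² (P(z, D) = (D*D)*4 = D²*4 = 4*D²)
O = 16 (O = 4² = 16)
P(-19, 12) - O = 4*12² - 1*16 = 4*144 - 16 = 576 - 16 = 560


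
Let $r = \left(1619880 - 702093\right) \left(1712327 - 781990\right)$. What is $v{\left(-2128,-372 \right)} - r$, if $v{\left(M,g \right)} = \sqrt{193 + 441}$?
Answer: $-853851204219 + \sqrt{634} \approx -8.5385 \cdot 10^{11}$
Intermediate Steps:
$v{\left(M,g \right)} = \sqrt{634}$
$r = 853851204219$ ($r = 917787 \cdot 930337 = 853851204219$)
$v{\left(-2128,-372 \right)} - r = \sqrt{634} - 853851204219 = -853851204219 + \sqrt{634}$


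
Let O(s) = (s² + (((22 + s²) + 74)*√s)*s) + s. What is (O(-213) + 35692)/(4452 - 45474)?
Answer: -40424/20511 + 1076005*I*√213/4558 ≈ -1.9708 + 3445.3*I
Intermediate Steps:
O(s) = s + s² + s^(3/2)*(96 + s²) (O(s) = (s² + ((96 + s²)*√s)*s) + s = (s² + (√s*(96 + s²))*s) + s = (s² + s^(3/2)*(96 + s²)) + s = s + s² + s^(3/2)*(96 + s²))
(O(-213) + 35692)/(4452 - 45474) = ((-213 + (-213)² + (-213)^(7/2) + 96*(-213)^(3/2)) + 35692)/(4452 - 45474) = ((-213 + 45369 - 9663597*I*√213 + 96*(-213*I*√213)) + 35692)/(-41022) = ((-213 + 45369 - 9663597*I*√213 - 20448*I*√213) + 35692)*(-1/41022) = ((45156 - 9684045*I*√213) + 35692)*(-1/41022) = (80848 - 9684045*I*√213)*(-1/41022) = -40424/20511 + 1076005*I*√213/4558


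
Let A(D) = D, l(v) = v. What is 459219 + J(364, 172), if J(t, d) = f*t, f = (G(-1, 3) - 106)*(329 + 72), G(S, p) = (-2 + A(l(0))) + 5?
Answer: -14575073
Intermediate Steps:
G(S, p) = 3 (G(S, p) = (-2 + 0) + 5 = -2 + 5 = 3)
f = -41303 (f = (3 - 106)*(329 + 72) = -103*401 = -41303)
J(t, d) = -41303*t
459219 + J(364, 172) = 459219 - 41303*364 = 459219 - 15034292 = -14575073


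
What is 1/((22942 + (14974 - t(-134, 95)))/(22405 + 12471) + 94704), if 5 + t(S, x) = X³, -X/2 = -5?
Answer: 34876/3302933625 ≈ 1.0559e-5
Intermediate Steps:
X = 10 (X = -2*(-5) = 10)
t(S, x) = 995 (t(S, x) = -5 + 10³ = -5 + 1000 = 995)
1/((22942 + (14974 - t(-134, 95)))/(22405 + 12471) + 94704) = 1/((22942 + (14974 - 1*995))/(22405 + 12471) + 94704) = 1/((22942 + (14974 - 995))/34876 + 94704) = 1/((22942 + 13979)*(1/34876) + 94704) = 1/(36921*(1/34876) + 94704) = 1/(36921/34876 + 94704) = 1/(3302933625/34876) = 34876/3302933625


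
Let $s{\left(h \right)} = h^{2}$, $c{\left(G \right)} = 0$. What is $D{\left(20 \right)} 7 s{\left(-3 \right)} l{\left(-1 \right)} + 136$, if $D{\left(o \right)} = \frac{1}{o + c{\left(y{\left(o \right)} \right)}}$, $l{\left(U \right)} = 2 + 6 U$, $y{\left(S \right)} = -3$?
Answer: $\frac{617}{5} \approx 123.4$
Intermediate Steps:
$D{\left(o \right)} = \frac{1}{o}$ ($D{\left(o \right)} = \frac{1}{o + 0} = \frac{1}{o}$)
$D{\left(20 \right)} 7 s{\left(-3 \right)} l{\left(-1 \right)} + 136 = \frac{7 \left(-3\right)^{2} \left(2 + 6 \left(-1\right)\right)}{20} + 136 = \frac{7 \cdot 9 \left(2 - 6\right)}{20} + 136 = \frac{63 \left(-4\right)}{20} + 136 = \frac{1}{20} \left(-252\right) + 136 = - \frac{63}{5} + 136 = \frac{617}{5}$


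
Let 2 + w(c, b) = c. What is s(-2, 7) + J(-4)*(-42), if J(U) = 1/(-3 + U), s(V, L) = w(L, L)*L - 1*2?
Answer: 39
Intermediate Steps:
w(c, b) = -2 + c
s(V, L) = -2 + L*(-2 + L) (s(V, L) = (-2 + L)*L - 1*2 = L*(-2 + L) - 2 = -2 + L*(-2 + L))
s(-2, 7) + J(-4)*(-42) = (-2 + 7*(-2 + 7)) - 42/(-3 - 4) = (-2 + 7*5) - 42/(-7) = (-2 + 35) - ⅐*(-42) = 33 + 6 = 39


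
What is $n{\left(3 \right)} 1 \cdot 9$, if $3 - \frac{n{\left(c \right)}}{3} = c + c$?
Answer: $-81$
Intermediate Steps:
$n{\left(c \right)} = 9 - 6 c$ ($n{\left(c \right)} = 9 - 3 \left(c + c\right) = 9 - 3 \cdot 2 c = 9 - 6 c$)
$n{\left(3 \right)} 1 \cdot 9 = \left(9 - 18\right) 1 \cdot 9 = \left(-9\right) 1 \cdot 9 = \left(-9\right) 9 = -81$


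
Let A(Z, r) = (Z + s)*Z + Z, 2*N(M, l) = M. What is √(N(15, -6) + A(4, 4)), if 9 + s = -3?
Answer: I*√82/2 ≈ 4.5277*I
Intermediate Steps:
s = -12 (s = -9 - 3 = -12)
N(M, l) = M/2
A(Z, r) = Z + Z*(-12 + Z) (A(Z, r) = (Z - 12)*Z + Z = (-12 + Z)*Z + Z = Z*(-12 + Z) + Z = Z + Z*(-12 + Z))
√(N(15, -6) + A(4, 4)) = √((½)*15 + 4*(-11 + 4)) = √(15/2 + 4*(-7)) = √(15/2 - 28) = √(-41/2) = I*√82/2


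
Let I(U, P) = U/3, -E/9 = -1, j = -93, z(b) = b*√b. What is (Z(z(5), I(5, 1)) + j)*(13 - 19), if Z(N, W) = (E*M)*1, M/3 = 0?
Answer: 558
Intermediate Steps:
z(b) = b^(3/2)
M = 0 (M = 3*0 = 0)
E = 9 (E = -9*(-1) = 9)
I(U, P) = U/3 (I(U, P) = U*(⅓) = U/3)
Z(N, W) = 0 (Z(N, W) = (9*0)*1 = 0*1 = 0)
(Z(z(5), I(5, 1)) + j)*(13 - 19) = (0 - 93)*(13 - 19) = -93*(-6) = 558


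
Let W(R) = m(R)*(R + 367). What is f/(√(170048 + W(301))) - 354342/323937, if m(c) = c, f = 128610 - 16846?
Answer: -118114/107979 + 55882*√92779/92779 ≈ 182.37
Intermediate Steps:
f = 111764
W(R) = R*(367 + R) (W(R) = R*(R + 367) = R*(367 + R))
f/(√(170048 + W(301))) - 354342/323937 = 111764/(√(170048 + 301*(367 + 301))) - 354342/323937 = 111764/(√(170048 + 301*668)) - 354342*1/323937 = 111764/(√(170048 + 201068)) - 118114/107979 = 111764/(√371116) - 118114/107979 = 111764/((2*√92779)) - 118114/107979 = 111764*(√92779/185558) - 118114/107979 = 55882*√92779/92779 - 118114/107979 = -118114/107979 + 55882*√92779/92779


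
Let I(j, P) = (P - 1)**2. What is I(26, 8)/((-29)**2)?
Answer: 49/841 ≈ 0.058264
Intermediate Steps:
I(j, P) = (-1 + P)**2
I(26, 8)/((-29)**2) = (-1 + 8)**2/((-29)**2) = 7**2/841 = 49*(1/841) = 49/841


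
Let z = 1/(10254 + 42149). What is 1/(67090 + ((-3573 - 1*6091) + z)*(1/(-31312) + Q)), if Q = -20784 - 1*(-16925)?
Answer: 1640842736/61302649635264559 ≈ 2.6766e-8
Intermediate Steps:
z = 1/52403 ≈ 1.9083e-5
Q = -3859 (Q = -20784 + 16925 = -3859)
1/(67090 + ((-3573 - 1*6091) + z)*(1/(-31312) + Q)) = 1/(67090 + ((-3573 - 1*6091) + 1/52403)*(1/(-31312) - 3859)) = 1/(67090 + ((-3573 - 6091) + 1/52403)*(-1/31312 - 3859)) = 1/(67090 + (-9664 + 1/52403)*(-120833009/31312)) = 1/(67090 - 506422591/52403*(-120833009/31312)) = 1/(67090 + 61192565496106319/1640842736) = 1/(61302649635264559/1640842736) = 1640842736/61302649635264559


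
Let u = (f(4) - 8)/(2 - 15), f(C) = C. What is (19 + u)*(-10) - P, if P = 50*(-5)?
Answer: 740/13 ≈ 56.923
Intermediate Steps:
P = -250
u = 4/13 (u = (4 - 8)/(2 - 15) = -4/(-13) = -4*(-1/13) = 4/13 ≈ 0.30769)
(19 + u)*(-10) - P = (19 + 4/13)*(-10) - 1*(-250) = (251/13)*(-10) + 250 = -2510/13 + 250 = 740/13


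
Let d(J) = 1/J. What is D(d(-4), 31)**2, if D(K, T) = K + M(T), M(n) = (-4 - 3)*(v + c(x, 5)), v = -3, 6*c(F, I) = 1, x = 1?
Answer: 55225/144 ≈ 383.51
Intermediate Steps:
c(F, I) = 1/6 (c(F, I) = (1/6)*1 = 1/6)
d(J) = 1/J
M(n) = 119/6 (M(n) = (-4 - 3)*(-3 + 1/6) = -7*(-17/6) = 119/6)
D(K, T) = 119/6 + K (D(K, T) = K + 119/6 = 119/6 + K)
D(d(-4), 31)**2 = (119/6 + 1/(-4))**2 = (119/6 - 1/4)**2 = (235/12)**2 = 55225/144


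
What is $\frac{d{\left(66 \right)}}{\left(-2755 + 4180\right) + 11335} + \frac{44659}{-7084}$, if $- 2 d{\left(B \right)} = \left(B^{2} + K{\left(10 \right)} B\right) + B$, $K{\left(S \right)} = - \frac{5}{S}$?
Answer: $- \frac{26608849}{4108720} \approx -6.4762$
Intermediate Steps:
$d{\left(B \right)} = - \frac{B^{2}}{2} - \frac{B}{4}$ ($d{\left(B \right)} = - \frac{\left(B^{2} + - \frac{5}{10} B\right) + B}{2} = - \frac{\left(B^{2} + \left(-5\right) \frac{1}{10} B\right) + B}{2} = - \frac{\left(B^{2} - \frac{B}{2}\right) + B}{2} = - \frac{B^{2} + \frac{B}{2}}{2} = - \frac{B^{2}}{2} - \frac{B}{4}$)
$\frac{d{\left(66 \right)}}{\left(-2755 + 4180\right) + 11335} + \frac{44659}{-7084} = \frac{\left(- \frac{1}{4}\right) 66 \left(1 + 2 \cdot 66\right)}{\left(-2755 + 4180\right) + 11335} + \frac{44659}{-7084} = \frac{\left(- \frac{1}{4}\right) 66 \left(1 + 132\right)}{1425 + 11335} + 44659 \left(- \frac{1}{7084}\right) = \frac{\left(- \frac{1}{4}\right) 66 \cdot 133}{12760} - \frac{44659}{7084} = \left(- \frac{4389}{2}\right) \frac{1}{12760} - \frac{44659}{7084} = - \frac{399}{2320} - \frac{44659}{7084} = - \frac{26608849}{4108720}$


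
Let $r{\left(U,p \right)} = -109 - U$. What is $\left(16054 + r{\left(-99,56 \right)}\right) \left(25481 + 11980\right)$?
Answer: $601024284$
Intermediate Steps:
$\left(16054 + r{\left(-99,56 \right)}\right) \left(25481 + 11980\right) = \left(16054 - 10\right) \left(25481 + 11980\right) = \left(16054 + \left(-109 + 99\right)\right) 37461 = \left(16054 - 10\right) 37461 = 16044 \cdot 37461 = 601024284$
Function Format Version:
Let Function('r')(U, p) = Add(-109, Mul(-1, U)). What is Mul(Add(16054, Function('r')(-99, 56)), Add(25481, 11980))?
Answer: 601024284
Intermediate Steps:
Mul(Add(16054, Function('r')(-99, 56)), Add(25481, 11980)) = Mul(Add(16054, Add(-109, Mul(-1, -99))), Add(25481, 11980)) = Mul(Add(16054, Add(-109, 99)), 37461) = Mul(Add(16054, -10), 37461) = Mul(16044, 37461) = 601024284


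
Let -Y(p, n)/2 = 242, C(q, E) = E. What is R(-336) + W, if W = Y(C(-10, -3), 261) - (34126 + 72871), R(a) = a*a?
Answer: 5415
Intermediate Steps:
Y(p, n) = -484 (Y(p, n) = -2*242 = -484)
R(a) = a²
W = -107481 (W = -484 - (34126 + 72871) = -484 - 1*106997 = -484 - 106997 = -107481)
R(-336) + W = (-336)² - 107481 = 112896 - 107481 = 5415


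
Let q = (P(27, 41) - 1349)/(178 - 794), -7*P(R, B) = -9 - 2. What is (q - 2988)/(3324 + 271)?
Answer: -1609353/1937705 ≈ -0.83055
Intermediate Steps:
P(R, B) = 11/7 (P(R, B) = -(-9 - 2)/7 = -⅐*(-11) = 11/7)
q = 1179/539 (q = (11/7 - 1349)/(178 - 794) = -9432/7/(-616) = -9432/7*(-1/616) = 1179/539 ≈ 2.1874)
(q - 2988)/(3324 + 271) = (1179/539 - 2988)/(3324 + 271) = -1609353/539/3595 = -1609353/539*1/3595 = -1609353/1937705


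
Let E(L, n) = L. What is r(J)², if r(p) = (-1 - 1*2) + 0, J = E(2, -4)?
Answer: 9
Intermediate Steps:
J = 2
r(p) = -3 (r(p) = (-1 - 2) + 0 = -3 + 0 = -3)
r(J)² = (-3)² = 9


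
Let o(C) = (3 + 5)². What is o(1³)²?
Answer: 4096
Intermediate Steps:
o(C) = 64 (o(C) = 8² = 64)
o(1³)² = 64² = 4096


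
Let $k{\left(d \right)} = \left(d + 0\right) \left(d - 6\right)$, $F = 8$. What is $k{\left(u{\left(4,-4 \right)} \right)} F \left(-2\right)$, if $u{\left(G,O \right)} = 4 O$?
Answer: $-5632$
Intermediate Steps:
$k{\left(d \right)} = d \left(-6 + d\right)$
$k{\left(u{\left(4,-4 \right)} \right)} F \left(-2\right) = 4 \left(-4\right) \left(-6 + 4 \left(-4\right)\right) 8 \left(-2\right) = - 16 \left(-6 - 16\right) 8 \left(-2\right) = \left(-16\right) \left(-22\right) 8 \left(-2\right) = 352 \cdot 8 \left(-2\right) = 2816 \left(-2\right) = -5632$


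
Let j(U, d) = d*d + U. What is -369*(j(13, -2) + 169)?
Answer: -68634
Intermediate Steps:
j(U, d) = U + d**2 (j(U, d) = d**2 + U = U + d**2)
-369*(j(13, -2) + 169) = -369*((13 + (-2)**2) + 169) = -369*((13 + 4) + 169) = -369*(17 + 169) = -369*186 = -68634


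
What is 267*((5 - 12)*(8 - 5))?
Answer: -5607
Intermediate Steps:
267*((5 - 12)*(8 - 5)) = 267*(-7*3) = 267*(-21) = -5607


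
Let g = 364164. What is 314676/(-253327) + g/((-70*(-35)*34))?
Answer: 16510015707/5275534775 ≈ 3.1295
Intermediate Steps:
314676/(-253327) + g/((-70*(-35)*34)) = 314676/(-253327) + 364164/((-70*(-35)*34)) = 314676*(-1/253327) + 364164/((2450*34)) = -314676/253327 + 364164/83300 = -314676/253327 + 364164*(1/83300) = -314676/253327 + 91041/20825 = 16510015707/5275534775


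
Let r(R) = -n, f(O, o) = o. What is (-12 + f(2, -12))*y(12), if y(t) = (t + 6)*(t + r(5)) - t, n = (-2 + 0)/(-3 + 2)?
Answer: -4032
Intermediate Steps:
n = 2 (n = -2/(-1) = -2*(-1) = 2)
r(R) = -2 (r(R) = -1*2 = -2)
y(t) = -t + (-2 + t)*(6 + t) (y(t) = (t + 6)*(t - 2) - t = (6 + t)*(-2 + t) - t = (-2 + t)*(6 + t) - t = -t + (-2 + t)*(6 + t))
(-12 + f(2, -12))*y(12) = (-12 - 12)*(-12 + 12² + 3*12) = -24*(-12 + 144 + 36) = -24*168 = -4032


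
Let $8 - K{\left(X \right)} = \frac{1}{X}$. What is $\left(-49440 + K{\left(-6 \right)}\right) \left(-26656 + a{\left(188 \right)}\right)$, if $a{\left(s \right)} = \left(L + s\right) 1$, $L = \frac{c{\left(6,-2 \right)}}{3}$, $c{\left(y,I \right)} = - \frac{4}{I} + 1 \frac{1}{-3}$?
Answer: $\frac{70650052337}{54} \approx 1.3083 \cdot 10^{9}$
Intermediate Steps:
$c{\left(y,I \right)} = - \frac{1}{3} - \frac{4}{I}$ ($c{\left(y,I \right)} = - \frac{4}{I} + 1 \left(- \frac{1}{3}\right) = - \frac{4}{I} - \frac{1}{3} = - \frac{1}{3} - \frac{4}{I}$)
$L = \frac{5}{9}$ ($L = \frac{\frac{1}{3} \frac{1}{-2} \left(-12 - -2\right)}{3} = \frac{1}{3} \left(- \frac{1}{2}\right) \left(-12 + 2\right) \frac{1}{3} = \frac{1}{3} \left(- \frac{1}{2}\right) \left(-10\right) \frac{1}{3} = \frac{5}{3} \cdot \frac{1}{3} = \frac{5}{9} \approx 0.55556$)
$K{\left(X \right)} = 8 - \frac{1}{X}$
$a{\left(s \right)} = \frac{5}{9} + s$ ($a{\left(s \right)} = \left(\frac{5}{9} + s\right) 1 = \frac{5}{9} + s$)
$\left(-49440 + K{\left(-6 \right)}\right) \left(-26656 + a{\left(188 \right)}\right) = \left(-49440 + \left(8 - \frac{1}{-6}\right)\right) \left(-26656 + \left(\frac{5}{9} + 188\right)\right) = \left(-49440 + \left(8 - - \frac{1}{6}\right)\right) \left(-26656 + \frac{1697}{9}\right) = \left(-49440 + \left(8 + \frac{1}{6}\right)\right) \left(- \frac{238207}{9}\right) = \left(-49440 + \frac{49}{6}\right) \left(- \frac{238207}{9}\right) = \left(- \frac{296591}{6}\right) \left(- \frac{238207}{9}\right) = \frac{70650052337}{54}$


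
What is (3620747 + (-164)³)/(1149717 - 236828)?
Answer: -790197/912889 ≈ -0.86560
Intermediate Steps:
(3620747 + (-164)³)/(1149717 - 236828) = (3620747 - 4410944)/912889 = -790197*1/912889 = -790197/912889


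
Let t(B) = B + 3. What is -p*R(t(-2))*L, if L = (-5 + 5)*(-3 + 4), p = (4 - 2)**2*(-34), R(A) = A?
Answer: 0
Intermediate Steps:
t(B) = 3 + B
p = -136 (p = 2**2*(-34) = 4*(-34) = -136)
L = 0 (L = 0*1 = 0)
-p*R(t(-2))*L = -(-136)*(3 - 2)*0 = -(-136)*1*0 = -(-136)*0 = -1*0 = 0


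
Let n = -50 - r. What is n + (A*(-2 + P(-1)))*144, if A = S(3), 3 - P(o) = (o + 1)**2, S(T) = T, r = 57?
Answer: 325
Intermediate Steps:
n = -107 (n = -50 - 1*57 = -50 - 57 = -107)
P(o) = 3 - (1 + o)**2 (P(o) = 3 - (o + 1)**2 = 3 - (1 + o)**2)
A = 3
n + (A*(-2 + P(-1)))*144 = -107 + (3*(-2 + (3 - (1 - 1)**2)))*144 = -107 + (3*(-2 + (3 - 1*0**2)))*144 = -107 + (3*(-2 + (3 - 1*0)))*144 = -107 + (3*(-2 + (3 + 0)))*144 = -107 + (3*(-2 + 3))*144 = -107 + (3*1)*144 = -107 + 3*144 = -107 + 432 = 325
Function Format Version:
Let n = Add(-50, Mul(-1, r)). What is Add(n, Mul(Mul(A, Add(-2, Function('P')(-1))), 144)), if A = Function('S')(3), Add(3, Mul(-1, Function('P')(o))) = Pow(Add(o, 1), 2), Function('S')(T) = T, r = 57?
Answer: 325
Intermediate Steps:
n = -107 (n = Add(-50, Mul(-1, 57)) = Add(-50, -57) = -107)
Function('P')(o) = Add(3, Mul(-1, Pow(Add(1, o), 2))) (Function('P')(o) = Add(3, Mul(-1, Pow(Add(o, 1), 2))) = Add(3, Mul(-1, Pow(Add(1, o), 2))))
A = 3
Add(n, Mul(Mul(A, Add(-2, Function('P')(-1))), 144)) = Add(-107, Mul(Mul(3, Add(-2, Add(3, Mul(-1, Pow(Add(1, -1), 2))))), 144)) = Add(-107, Mul(Mul(3, Add(-2, Add(3, Mul(-1, Pow(0, 2))))), 144)) = Add(-107, Mul(Mul(3, Add(-2, Add(3, Mul(-1, 0)))), 144)) = Add(-107, Mul(Mul(3, Add(-2, Add(3, 0))), 144)) = Add(-107, Mul(Mul(3, Add(-2, 3)), 144)) = Add(-107, Mul(Mul(3, 1), 144)) = Add(-107, Mul(3, 144)) = Add(-107, 432) = 325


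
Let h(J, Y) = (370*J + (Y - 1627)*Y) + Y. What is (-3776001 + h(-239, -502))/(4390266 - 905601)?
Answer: -559235/696933 ≈ -0.80242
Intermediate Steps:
h(J, Y) = Y + 370*J + Y*(-1627 + Y) (h(J, Y) = (370*J + (-1627 + Y)*Y) + Y = (370*J + Y*(-1627 + Y)) + Y = Y + 370*J + Y*(-1627 + Y))
(-3776001 + h(-239, -502))/(4390266 - 905601) = (-3776001 + ((-502)² - 1626*(-502) + 370*(-239)))/(4390266 - 905601) = (-3776001 + (252004 + 816252 - 88430))/3484665 = (-3776001 + 979826)*(1/3484665) = -2796175*1/3484665 = -559235/696933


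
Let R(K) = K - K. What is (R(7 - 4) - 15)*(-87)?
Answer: 1305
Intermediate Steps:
R(K) = 0
(R(7 - 4) - 15)*(-87) = (0 - 15)*(-87) = -15*(-87) = 1305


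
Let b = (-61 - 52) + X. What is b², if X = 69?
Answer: 1936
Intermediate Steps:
b = -44 (b = (-61 - 52) + 69 = -113 + 69 = -44)
b² = (-44)² = 1936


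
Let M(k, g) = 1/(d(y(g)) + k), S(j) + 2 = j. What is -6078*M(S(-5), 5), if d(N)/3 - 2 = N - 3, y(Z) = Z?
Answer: -6078/5 ≈ -1215.6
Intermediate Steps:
d(N) = -3 + 3*N (d(N) = 6 + 3*(N - 3) = 6 + 3*(-3 + N) = 6 + (-9 + 3*N) = -3 + 3*N)
S(j) = -2 + j
M(k, g) = 1/(-3 + k + 3*g) (M(k, g) = 1/((-3 + 3*g) + k) = 1/(-3 + k + 3*g))
-6078*M(S(-5), 5) = -6078/(-3 + (-2 - 5) + 3*5) = -6078/(-3 - 7 + 15) = -6078/5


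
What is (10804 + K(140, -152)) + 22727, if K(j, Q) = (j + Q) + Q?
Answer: 33367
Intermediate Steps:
K(j, Q) = j + 2*Q (K(j, Q) = (Q + j) + Q = j + 2*Q)
(10804 + K(140, -152)) + 22727 = (10804 + (140 + 2*(-152))) + 22727 = (10804 + (140 - 304)) + 22727 = (10804 - 164) + 22727 = 10640 + 22727 = 33367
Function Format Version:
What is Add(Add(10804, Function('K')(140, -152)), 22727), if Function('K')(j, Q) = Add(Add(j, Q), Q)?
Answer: 33367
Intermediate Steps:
Function('K')(j, Q) = Add(j, Mul(2, Q)) (Function('K')(j, Q) = Add(Add(Q, j), Q) = Add(j, Mul(2, Q)))
Add(Add(10804, Function('K')(140, -152)), 22727) = Add(Add(10804, Add(140, Mul(2, -152))), 22727) = Add(Add(10804, Add(140, -304)), 22727) = Add(Add(10804, -164), 22727) = Add(10640, 22727) = 33367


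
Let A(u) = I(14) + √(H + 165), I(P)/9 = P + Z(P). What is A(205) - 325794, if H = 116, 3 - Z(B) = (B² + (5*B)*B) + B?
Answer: -336351 + √281 ≈ -3.3633e+5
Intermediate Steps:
Z(B) = 3 - B - 6*B² (Z(B) = 3 - ((B² + (5*B)*B) + B) = 3 - ((B² + 5*B²) + B) = 3 - (6*B² + B) = 3 - (B + 6*B²) = 3 + (-B - 6*B²) = 3 - B - 6*B²)
I(P) = 27 - 54*P² (I(P) = 9*(P + (3 - P - 6*P²)) = 9*(3 - 6*P²) = 27 - 54*P²)
A(u) = -10557 + √281 (A(u) = (27 - 54*14²) + √(116 + 165) = (27 - 54*196) + √281 = (27 - 10584) + √281 = -10557 + √281)
A(205) - 325794 = (-10557 + √281) - 325794 = -336351 + √281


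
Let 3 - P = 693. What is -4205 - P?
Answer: -3515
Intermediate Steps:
P = -690 (P = 3 - 1*693 = 3 - 693 = -690)
-4205 - P = -4205 - 1*(-690) = -4205 + 690 = -3515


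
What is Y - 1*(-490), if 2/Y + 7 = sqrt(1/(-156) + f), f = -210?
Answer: 2*(-44345*I + 3428*sqrt(39))/(-181*I + 14*sqrt(39)) ≈ 489.95 - 0.1119*I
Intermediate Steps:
Y = 2/(-7 + 181*I*sqrt(39)/78) (Y = 2/(-7 + sqrt(1/(-156) - 210)) = 2/(-7 + sqrt(-1/156 - 210)) = 2/(-7 + sqrt(-32761/156)) = 2/(-7 + 181*I*sqrt(39)/78) ≈ -0.054053 - 0.1119*I)
Y - 1*(-490) = -4*sqrt(39)/(-181*I + 14*sqrt(39)) - 1*(-490) = -4*sqrt(39)/(-181*I + 14*sqrt(39)) + 490 = 490 - 4*sqrt(39)/(-181*I + 14*sqrt(39))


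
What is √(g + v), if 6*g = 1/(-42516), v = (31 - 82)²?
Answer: √4701594268770/42516 ≈ 51.000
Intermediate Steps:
v = 2601 (v = (-51)² = 2601)
g = -1/255096 (g = (⅙)/(-42516) = (⅙)*(-1/42516) = -1/255096 ≈ -3.9201e-6)
√(g + v) = √(-1/255096 + 2601) = √(663504695/255096) = √4701594268770/42516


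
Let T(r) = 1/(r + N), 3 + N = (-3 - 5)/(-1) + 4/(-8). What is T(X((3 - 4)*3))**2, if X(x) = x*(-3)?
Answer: 4/729 ≈ 0.0054870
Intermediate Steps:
X(x) = -3*x
N = 9/2 (N = -3 + ((-3 - 5)/(-1) + 4/(-8)) = -3 + (-8*(-1) + 4*(-1/8)) = -3 + (8 - 1/2) = -3 + 15/2 = 9/2 ≈ 4.5000)
T(r) = 1/(9/2 + r) (T(r) = 1/(r + 9/2) = 1/(9/2 + r))
T(X((3 - 4)*3))**2 = (2/(9 + 2*(-3*(3 - 4)*3)))**2 = (2/(9 + 2*(-(-3)*3)))**2 = (2/(9 + 2*(-3*(-3))))**2 = (2/(9 + 2*9))**2 = (2/(9 + 18))**2 = (2/27)**2 = 4/729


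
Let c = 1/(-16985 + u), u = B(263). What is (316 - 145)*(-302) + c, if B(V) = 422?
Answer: -855346447/16563 ≈ -51642.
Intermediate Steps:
u = 422
c = -1/16563 (c = 1/(-16985 + 422) = 1/(-16563) = -1/16563 ≈ -6.0376e-5)
(316 - 145)*(-302) + c = (316 - 145)*(-302) - 1/16563 = 171*(-302) - 1/16563 = -51642 - 1/16563 = -855346447/16563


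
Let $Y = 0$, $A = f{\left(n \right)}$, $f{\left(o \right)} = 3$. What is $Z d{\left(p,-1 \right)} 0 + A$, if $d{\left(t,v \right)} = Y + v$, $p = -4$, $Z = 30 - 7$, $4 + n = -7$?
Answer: $3$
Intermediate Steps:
$n = -11$ ($n = -4 - 7 = -11$)
$A = 3$
$Z = 23$ ($Z = 30 - 7 = 23$)
$d{\left(t,v \right)} = v$ ($d{\left(t,v \right)} = 0 + v = v$)
$Z d{\left(p,-1 \right)} 0 + A = 23 \left(\left(-1\right) 0\right) + 3 = 23 \cdot 0 + 3 = 0 + 3 = 3$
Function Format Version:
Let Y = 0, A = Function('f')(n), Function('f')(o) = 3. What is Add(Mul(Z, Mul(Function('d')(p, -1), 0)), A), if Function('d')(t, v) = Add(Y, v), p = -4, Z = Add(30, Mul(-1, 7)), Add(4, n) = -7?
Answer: 3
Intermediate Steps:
n = -11 (n = Add(-4, -7) = -11)
A = 3
Z = 23 (Z = Add(30, -7) = 23)
Function('d')(t, v) = v (Function('d')(t, v) = Add(0, v) = v)
Add(Mul(Z, Mul(Function('d')(p, -1), 0)), A) = Add(Mul(23, Mul(-1, 0)), 3) = Add(Mul(23, 0), 3) = Add(0, 3) = 3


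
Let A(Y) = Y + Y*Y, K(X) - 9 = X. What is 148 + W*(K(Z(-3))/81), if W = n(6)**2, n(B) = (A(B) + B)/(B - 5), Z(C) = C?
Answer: 956/3 ≈ 318.67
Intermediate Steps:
K(X) = 9 + X
A(Y) = Y + Y**2
n(B) = (B + B*(1 + B))/(-5 + B) (n(B) = (B*(1 + B) + B)/(B - 5) = (B + B*(1 + B))/(-5 + B))
W = 2304 (W = (6*(2 + 6)/(-5 + 6))**2 = (6*8/1)**2 = (6*1*8)**2 = 48**2 = 2304)
148 + W*(K(Z(-3))/81) = 148 + 2304*((9 - 3)/81) = 148 + 2304*(6*(1/81)) = 148 + 2304*(2/27) = 148 + 512/3 = 956/3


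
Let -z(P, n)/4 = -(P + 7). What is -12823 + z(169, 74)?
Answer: -12119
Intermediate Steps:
z(P, n) = 28 + 4*P (z(P, n) = -(-4)*(P + 7) = -(-4)*(7 + P) = -4*(-7 - P) = 28 + 4*P)
-12823 + z(169, 74) = -12823 + (28 + 4*169) = -12823 + (28 + 676) = -12823 + 704 = -12119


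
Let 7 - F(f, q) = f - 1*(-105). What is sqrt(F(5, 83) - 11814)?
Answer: I*sqrt(11917) ≈ 109.17*I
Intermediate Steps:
F(f, q) = -98 - f (F(f, q) = 7 - (f - 1*(-105)) = 7 - (f + 105) = 7 - (105 + f) = 7 + (-105 - f) = -98 - f)
sqrt(F(5, 83) - 11814) = sqrt((-98 - 1*5) - 11814) = sqrt((-98 - 5) - 11814) = sqrt(-103 - 11814) = sqrt(-11917) = I*sqrt(11917)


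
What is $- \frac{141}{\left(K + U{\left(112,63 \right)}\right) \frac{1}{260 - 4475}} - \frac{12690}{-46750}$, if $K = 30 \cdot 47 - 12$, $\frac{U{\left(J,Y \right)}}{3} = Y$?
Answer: $\frac{926812176}{2473075} \approx 374.76$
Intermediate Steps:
$U{\left(J,Y \right)} = 3 Y$
$K = 1398$ ($K = 1410 + \left(-25 + 13\right) = 1410 - 12 = 1398$)
$- \frac{141}{\left(K + U{\left(112,63 \right)}\right) \frac{1}{260 - 4475}} - \frac{12690}{-46750} = - \frac{141}{\left(1398 + 3 \cdot 63\right) \frac{1}{260 - 4475}} - \frac{12690}{-46750} = - \frac{141}{\left(1398 + 189\right) \frac{1}{-4215}} - - \frac{1269}{4675} = - \frac{141}{1587 \left(- \frac{1}{4215}\right)} + \frac{1269}{4675} = - \frac{141}{- \frac{529}{1405}} + \frac{1269}{4675} = \left(-141\right) \left(- \frac{1405}{529}\right) + \frac{1269}{4675} = \frac{198105}{529} + \frac{1269}{4675} = \frac{926812176}{2473075}$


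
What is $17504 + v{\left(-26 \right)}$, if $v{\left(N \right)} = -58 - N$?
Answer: $17472$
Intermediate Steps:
$17504 + v{\left(-26 \right)} = 17504 - 32 = 17472$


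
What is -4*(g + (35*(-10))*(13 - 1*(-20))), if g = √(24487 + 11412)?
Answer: 46200 - 4*√35899 ≈ 45442.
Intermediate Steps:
g = √35899 ≈ 189.47
-4*(g + (35*(-10))*(13 - 1*(-20))) = -4*(√35899 + (35*(-10))*(13 - 1*(-20))) = -4*(√35899 - 350*(13 + 20)) = -4*(√35899 - 350*33) = -4*(√35899 - 11550) = -4*(-11550 + √35899) = 46200 - 4*√35899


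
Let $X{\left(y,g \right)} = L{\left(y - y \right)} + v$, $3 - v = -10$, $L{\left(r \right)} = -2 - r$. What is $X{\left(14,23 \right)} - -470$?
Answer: $481$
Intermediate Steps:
$v = 13$ ($v = 3 - -10 = 3 + 10 = 13$)
$X{\left(y,g \right)} = 11$ ($X{\left(y,g \right)} = \left(-2 - \left(y - y\right)\right) + 13 = \left(-2 - 0\right) + 13 = \left(-2 + 0\right) + 13 = -2 + 13 = 11$)
$X{\left(14,23 \right)} - -470 = 11 - -470 = 11 + 470 = 481$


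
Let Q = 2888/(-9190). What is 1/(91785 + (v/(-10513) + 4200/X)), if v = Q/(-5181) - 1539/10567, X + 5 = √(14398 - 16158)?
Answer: 5456195558172520434683013595641691965/500733298153331407258878187188072588125554 + 279778895287257515334086240361000*I*√110/250366649076665703629439093594036294062777 ≈ 1.0896e-5 + 1.172e-8*I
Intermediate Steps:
Q = -1444/4595 (Q = 2888*(-1/9190) = -1444/4595 ≈ -0.31425)
X = -5 + 4*I*√110 (X = -5 + √(14398 - 16158) = -5 + √(-1760) = -5 + 4*I*√110 ≈ -5.0 + 41.952*I)
v = -36623244857/251565346065 (v = -1444/4595/(-5181) - 1539/10567 = -1444/4595*(-1/5181) - 1539*1/10567 = 1444/23806695 - 1539/10567 = -36623244857/251565346065 ≈ -0.14558)
1/(91785 + (v/(-10513) + 4200/X)) = 1/(91785 + (-36623244857/251565346065/(-10513) + 4200/(-5 + 4*I*√110))) = 1/(91785 + (-36623244857/251565346065*(-1/10513) + 4200/(-5 + 4*I*√110))) = 1/(91785 + (36623244857/2644706483181345 + 4200/(-5 + 4*I*√110))) = 1/(242744384595422995682/2644706483181345 + 4200/(-5 + 4*I*√110))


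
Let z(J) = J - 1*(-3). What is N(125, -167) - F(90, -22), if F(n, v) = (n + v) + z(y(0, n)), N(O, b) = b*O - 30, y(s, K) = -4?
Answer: -20972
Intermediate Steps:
z(J) = 3 + J (z(J) = J + 3 = 3 + J)
N(O, b) = -30 + O*b (N(O, b) = O*b - 30 = -30 + O*b)
F(n, v) = -1 + n + v (F(n, v) = (n + v) + (3 - 4) = (n + v) - 1 = -1 + n + v)
N(125, -167) - F(90, -22) = (-30 + 125*(-167)) - (-1 + 90 - 22) = (-30 - 20875) - 1*67 = -20905 - 67 = -20972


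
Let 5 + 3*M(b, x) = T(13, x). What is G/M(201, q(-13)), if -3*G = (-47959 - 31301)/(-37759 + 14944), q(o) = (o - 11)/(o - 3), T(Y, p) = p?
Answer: 10568/10647 ≈ 0.99258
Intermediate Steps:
q(o) = (-11 + o)/(-3 + o)
M(b, x) = -5/3 + x/3
G = -5284/4563 (G = -(-47959 - 31301)/(3*(-37759 + 14944)) = -(-26420)/(-22815) = -(-26420)*(-1)/22815 = -1/3*5284/1521 = -5284/4563 ≈ -1.1580)
G/M(201, q(-13)) = -5284/(4563*(-5/3 + ((-11 - 13)/(-3 - 13))/3)) = -5284/(4563*(-5/3 + (-24/(-16))/3)) = -5284/(4563*(-5/3 + (-1/16*(-24))/3)) = -5284/(4563*(-5/3 + (1/3)*(3/2))) = -5284/(4563*(-5/3 + 1/2)) = -5284/(4563*(-7/6)) = -5284/4563*(-6/7) = 10568/10647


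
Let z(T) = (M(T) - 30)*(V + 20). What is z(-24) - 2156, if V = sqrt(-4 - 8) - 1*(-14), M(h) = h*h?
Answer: 16408 + 1092*I*sqrt(3) ≈ 16408.0 + 1891.4*I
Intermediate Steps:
M(h) = h**2
V = 14 + 2*I*sqrt(3) (V = sqrt(-12) + 14 = 2*I*sqrt(3) + 14 = 14 + 2*I*sqrt(3) ≈ 14.0 + 3.4641*I)
z(T) = (-30 + T**2)*(34 + 2*I*sqrt(3)) (z(T) = (T**2 - 30)*((14 + 2*I*sqrt(3)) + 20) = (-30 + T**2)*(34 + 2*I*sqrt(3)))
z(-24) - 2156 = (-1020 + 34*(-24)**2 - 60*I*sqrt(3) + 2*I*sqrt(3)*(-24)**2) - 2156 = (-1020 + 34*576 - 60*I*sqrt(3) + 2*I*sqrt(3)*576) - 2156 = (-1020 + 19584 - 60*I*sqrt(3) + 1152*I*sqrt(3)) - 2156 = (18564 + 1092*I*sqrt(3)) - 2156 = 16408 + 1092*I*sqrt(3)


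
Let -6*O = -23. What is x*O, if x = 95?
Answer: 2185/6 ≈ 364.17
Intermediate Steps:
O = 23/6 (O = -1/6*(-23) = 23/6 ≈ 3.8333)
x*O = 95*(23/6) = 2185/6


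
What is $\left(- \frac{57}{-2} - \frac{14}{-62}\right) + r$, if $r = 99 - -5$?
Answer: $\frac{8229}{62} \approx 132.73$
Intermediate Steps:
$r = 104$ ($r = 99 + 5 = 104$)
$\left(- \frac{57}{-2} - \frac{14}{-62}\right) + r = \left(- \frac{57}{-2} - \frac{14}{-62}\right) + 104 = \left(\left(-57\right) \left(- \frac{1}{2}\right) - - \frac{7}{31}\right) + 104 = \left(\frac{57}{2} + \frac{7}{31}\right) + 104 = \frac{1781}{62} + 104 = \frac{8229}{62}$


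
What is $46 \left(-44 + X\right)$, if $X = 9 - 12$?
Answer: $-2162$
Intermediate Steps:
$X = -3$ ($X = 9 - 12 = -3$)
$46 \left(-44 + X\right) = 46 \left(-44 - 3\right) = 46 \left(-47\right) = -2162$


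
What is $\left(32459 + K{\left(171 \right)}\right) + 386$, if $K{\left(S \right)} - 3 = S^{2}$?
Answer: $62089$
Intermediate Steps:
$K{\left(S \right)} = 3 + S^{2}$
$\left(32459 + K{\left(171 \right)}\right) + 386 = \left(32459 + \left(3 + 171^{2}\right)\right) + 386 = \left(32459 + \left(3 + 29241\right)\right) + 386 = \left(32459 + 29244\right) + 386 = 61703 + 386 = 62089$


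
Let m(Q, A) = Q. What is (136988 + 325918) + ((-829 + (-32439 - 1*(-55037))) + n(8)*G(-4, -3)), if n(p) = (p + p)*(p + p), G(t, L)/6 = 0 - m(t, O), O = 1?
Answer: 490819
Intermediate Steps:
G(t, L) = -6*t (G(t, L) = 6*(0 - t) = 6*(-t) = -6*t)
n(p) = 4*p² (n(p) = (2*p)*(2*p) = 4*p²)
(136988 + 325918) + ((-829 + (-32439 - 1*(-55037))) + n(8)*G(-4, -3)) = (136988 + 325918) + ((-829 + (-32439 - 1*(-55037))) + (4*8²)*(-6*(-4))) = 462906 + ((-829 + (-32439 + 55037)) + (4*64)*24) = 462906 + ((-829 + 22598) + 256*24) = 462906 + (21769 + 6144) = 462906 + 27913 = 490819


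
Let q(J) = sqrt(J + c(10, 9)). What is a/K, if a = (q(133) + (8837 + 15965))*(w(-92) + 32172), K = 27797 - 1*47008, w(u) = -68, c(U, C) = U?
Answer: -796243408/19211 - 32104*sqrt(143)/19211 ≈ -41467.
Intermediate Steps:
K = -19211 (K = 27797 - 47008 = -19211)
q(J) = sqrt(10 + J) (q(J) = sqrt(J + 10) = sqrt(10 + J))
a = 796243408 + 32104*sqrt(143) (a = (sqrt(10 + 133) + (8837 + 15965))*(-68 + 32172) = (sqrt(143) + 24802)*32104 = (24802 + sqrt(143))*32104 = 796243408 + 32104*sqrt(143) ≈ 7.9663e+8)
a/K = (796243408 + 32104*sqrt(143))/(-19211) = (796243408 + 32104*sqrt(143))*(-1/19211) = -796243408/19211 - 32104*sqrt(143)/19211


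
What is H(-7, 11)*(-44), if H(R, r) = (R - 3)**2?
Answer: -4400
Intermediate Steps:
H(R, r) = (-3 + R)**2
H(-7, 11)*(-44) = (-3 - 7)**2*(-44) = (-10)**2*(-44) = 100*(-44) = -4400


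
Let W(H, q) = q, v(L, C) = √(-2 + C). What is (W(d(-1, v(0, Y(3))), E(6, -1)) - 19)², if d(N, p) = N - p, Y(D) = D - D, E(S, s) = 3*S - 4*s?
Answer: 9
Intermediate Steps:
E(S, s) = -4*s + 3*S
Y(D) = 0
(W(d(-1, v(0, Y(3))), E(6, -1)) - 19)² = ((-4*(-1) + 3*6) - 19)² = ((4 + 18) - 19)² = (22 - 19)² = 3² = 9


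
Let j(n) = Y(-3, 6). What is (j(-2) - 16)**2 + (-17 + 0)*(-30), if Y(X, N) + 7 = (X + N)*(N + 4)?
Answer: 559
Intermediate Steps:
Y(X, N) = -7 + (4 + N)*(N + X) (Y(X, N) = -7 + (X + N)*(N + 4) = -7 + (N + X)*(4 + N) = -7 + (4 + N)*(N + X))
j(n) = 23 (j(n) = -7 + 6**2 + 4*6 + 4*(-3) + 6*(-3) = -7 + 36 + 24 - 12 - 18 = 23)
(j(-2) - 16)**2 + (-17 + 0)*(-30) = (23 - 16)**2 + (-17 + 0)*(-30) = 7**2 - 17*(-30) = 49 + 510 = 559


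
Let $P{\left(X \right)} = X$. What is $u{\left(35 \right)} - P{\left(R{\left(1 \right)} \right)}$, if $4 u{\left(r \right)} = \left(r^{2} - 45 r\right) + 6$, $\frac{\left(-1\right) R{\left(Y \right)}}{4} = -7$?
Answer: $-114$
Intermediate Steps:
$R{\left(Y \right)} = 28$ ($R{\left(Y \right)} = \left(-4\right) \left(-7\right) = 28$)
$u{\left(r \right)} = \frac{3}{2} - \frac{45 r}{4} + \frac{r^{2}}{4}$ ($u{\left(r \right)} = \frac{\left(r^{2} - 45 r\right) + 6}{4} = \frac{6 + r^{2} - 45 r}{4} = \frac{3}{2} - \frac{45 r}{4} + \frac{r^{2}}{4}$)
$u{\left(35 \right)} - P{\left(R{\left(1 \right)} \right)} = \left(\frac{3}{2} - \frac{1575}{4} + \frac{35^{2}}{4}\right) - 28 = \left(\frac{3}{2} - \frac{1575}{4} + \frac{1}{4} \cdot 1225\right) - 28 = \left(\frac{3}{2} - \frac{1575}{4} + \frac{1225}{4}\right) - 28 = -86 - 28 = -114$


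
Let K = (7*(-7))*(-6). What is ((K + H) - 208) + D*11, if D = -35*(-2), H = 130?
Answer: 986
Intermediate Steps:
K = 294 (K = -49*(-6) = 294)
D = 70
((K + H) - 208) + D*11 = ((294 + 130) - 208) + 70*11 = (424 - 208) + 770 = 216 + 770 = 986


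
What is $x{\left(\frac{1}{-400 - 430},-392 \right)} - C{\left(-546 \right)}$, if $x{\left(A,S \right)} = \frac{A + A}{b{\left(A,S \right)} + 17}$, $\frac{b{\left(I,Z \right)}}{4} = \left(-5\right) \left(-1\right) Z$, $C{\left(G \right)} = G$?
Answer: $\frac{1772613571}{3246545} \approx 546.0$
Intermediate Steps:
$b{\left(I,Z \right)} = 20 Z$ ($b{\left(I,Z \right)} = 4 \left(-5\right) \left(-1\right) Z = 4 \cdot 5 Z = 20 Z$)
$x{\left(A,S \right)} = \frac{2 A}{17 + 20 S}$ ($x{\left(A,S \right)} = \frac{A + A}{20 S + 17} = \frac{2 A}{17 + 20 S}$)
$x{\left(\frac{1}{-400 - 430},-392 \right)} - C{\left(-546 \right)} = \frac{2}{\left(-400 - 430\right) \left(17 + 20 \left(-392\right)\right)} - -546 = \frac{2}{\left(-830\right) \left(17 - 7840\right)} + 546 = 2 \left(- \frac{1}{830}\right) \frac{1}{-7823} + 546 = 2 \left(- \frac{1}{830}\right) \left(- \frac{1}{7823}\right) + 546 = \frac{1}{3246545} + 546 = \frac{1772613571}{3246545}$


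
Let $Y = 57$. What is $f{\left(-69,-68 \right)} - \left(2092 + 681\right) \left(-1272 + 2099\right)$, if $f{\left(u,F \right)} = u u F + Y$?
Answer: $-2616962$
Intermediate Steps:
$f{\left(u,F \right)} = 57 + F u^{2}$ ($f{\left(u,F \right)} = u u F + 57 = u^{2} F + 57 = F u^{2} + 57 = 57 + F u^{2}$)
$f{\left(-69,-68 \right)} - \left(2092 + 681\right) \left(-1272 + 2099\right) = \left(57 - 68 \left(-69\right)^{2}\right) - \left(2092 + 681\right) \left(-1272 + 2099\right) = \left(57 - 323748\right) - 2773 \cdot 827 = \left(57 - 323748\right) - 2293271 = -323691 - 2293271 = -2616962$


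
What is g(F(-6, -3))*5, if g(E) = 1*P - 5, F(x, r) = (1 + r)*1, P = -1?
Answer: -30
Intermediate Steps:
F(x, r) = 1 + r
g(E) = -6 (g(E) = 1*(-1) - 5 = -1 - 5 = -6)
g(F(-6, -3))*5 = -6*5 = -30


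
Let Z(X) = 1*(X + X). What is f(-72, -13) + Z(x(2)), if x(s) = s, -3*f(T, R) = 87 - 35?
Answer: -40/3 ≈ -13.333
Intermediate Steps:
f(T, R) = -52/3 (f(T, R) = -(87 - 35)/3 = -⅓*52 = -52/3)
Z(X) = 2*X (Z(X) = 1*(2*X) = 2*X)
f(-72, -13) + Z(x(2)) = -52/3 + 2*2 = -52/3 + 4 = -40/3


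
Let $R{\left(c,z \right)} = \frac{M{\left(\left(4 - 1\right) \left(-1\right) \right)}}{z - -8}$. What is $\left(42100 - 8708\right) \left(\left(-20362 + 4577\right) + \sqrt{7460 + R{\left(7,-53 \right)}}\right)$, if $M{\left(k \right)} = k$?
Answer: $-527092720 + \frac{33392 \sqrt{1678515}}{15} \approx -5.2421 \cdot 10^{8}$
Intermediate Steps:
$R{\left(c,z \right)} = - \frac{3}{8 + z}$ ($R{\left(c,z \right)} = \frac{\left(4 - 1\right) \left(-1\right)}{z - -8} = \frac{3 \left(-1\right)}{z + 8} = - \frac{3}{8 + z}$)
$\left(42100 - 8708\right) \left(\left(-20362 + 4577\right) + \sqrt{7460 + R{\left(7,-53 \right)}}\right) = \left(42100 - 8708\right) \left(\left(-20362 + 4577\right) + \sqrt{7460 - \frac{3}{8 - 53}}\right) = 33392 \left(-15785 + \sqrt{7460 - \frac{3}{-45}}\right) = 33392 \left(-15785 + \sqrt{7460 - - \frac{1}{15}}\right) = 33392 \left(-15785 + \sqrt{7460 + \frac{1}{15}}\right) = 33392 \left(-15785 + \sqrt{\frac{111901}{15}}\right) = 33392 \left(-15785 + \frac{\sqrt{1678515}}{15}\right) = -527092720 + \frac{33392 \sqrt{1678515}}{15}$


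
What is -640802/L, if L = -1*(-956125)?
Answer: -640802/956125 ≈ -0.67021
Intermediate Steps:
L = 956125
-640802/L = -640802/956125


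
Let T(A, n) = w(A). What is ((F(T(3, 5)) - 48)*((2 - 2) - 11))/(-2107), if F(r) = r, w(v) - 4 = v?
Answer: -451/2107 ≈ -0.21405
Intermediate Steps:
w(v) = 4 + v
T(A, n) = 4 + A
((F(T(3, 5)) - 48)*((2 - 2) - 11))/(-2107) = (((4 + 3) - 48)*((2 - 2) - 11))/(-2107) = ((7 - 48)*(0 - 11))*(-1/2107) = -41*(-11)*(-1/2107) = 451*(-1/2107) = -451/2107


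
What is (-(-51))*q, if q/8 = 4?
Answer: 1632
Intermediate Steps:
q = 32 (q = 8*4 = 32)
(-(-51))*q = -(-51)*32 = -17*(-3)*32 = 51*32 = 1632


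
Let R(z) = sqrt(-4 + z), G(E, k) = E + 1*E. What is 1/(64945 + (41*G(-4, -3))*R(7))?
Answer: 64945/4217530273 + 328*sqrt(3)/4217530273 ≈ 1.5534e-5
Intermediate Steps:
G(E, k) = 2*E (G(E, k) = E + E = 2*E)
1/(64945 + (41*G(-4, -3))*R(7)) = 1/(64945 + (41*(2*(-4)))*sqrt(-4 + 7)) = 1/(64945 + (41*(-8))*sqrt(3)) = 1/(64945 - 328*sqrt(3))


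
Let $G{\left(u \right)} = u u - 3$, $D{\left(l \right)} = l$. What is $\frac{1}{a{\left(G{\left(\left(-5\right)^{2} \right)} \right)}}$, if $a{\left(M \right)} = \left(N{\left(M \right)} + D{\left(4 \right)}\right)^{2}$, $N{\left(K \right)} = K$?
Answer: $\frac{1}{391876} \approx 2.5518 \cdot 10^{-6}$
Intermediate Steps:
$G{\left(u \right)} = -3 + u^{2}$ ($G{\left(u \right)} = u^{2} - 3 = -3 + u^{2}$)
$a{\left(M \right)} = \left(4 + M\right)^{2}$ ($a{\left(M \right)} = \left(M + 4\right)^{2} = \left(4 + M\right)^{2}$)
$\frac{1}{a{\left(G{\left(\left(-5\right)^{2} \right)} \right)}} = \frac{1}{\left(4 - \left(3 - \left(\left(-5\right)^{2}\right)^{2}\right)\right)^{2}} = \frac{1}{\left(4 - \left(3 - 25^{2}\right)\right)^{2}} = \frac{1}{\left(4 + \left(-3 + 625\right)\right)^{2}} = \frac{1}{\left(4 + 622\right)^{2}} = \frac{1}{626^{2}} = \frac{1}{391876}$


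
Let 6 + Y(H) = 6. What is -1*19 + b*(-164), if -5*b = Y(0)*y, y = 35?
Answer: -19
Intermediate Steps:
Y(H) = 0 (Y(H) = -6 + 6 = 0)
b = 0 (b = -0*35 = -⅕*0 = 0)
-1*19 + b*(-164) = -1*19 + 0*(-164) = -19 + 0 = -19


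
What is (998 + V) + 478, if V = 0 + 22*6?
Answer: 1608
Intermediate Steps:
V = 132 (V = 0 + 132 = 132)
(998 + V) + 478 = (998 + 132) + 478 = 1130 + 478 = 1608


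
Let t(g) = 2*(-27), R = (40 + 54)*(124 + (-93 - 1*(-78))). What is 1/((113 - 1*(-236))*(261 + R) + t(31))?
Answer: 1/3666889 ≈ 2.7271e-7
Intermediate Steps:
R = 10246 (R = 94*(124 + (-93 + 78)) = 94*(124 - 15) = 94*109 = 10246)
t(g) = -54
1/((113 - 1*(-236))*(261 + R) + t(31)) = 1/((113 - 1*(-236))*(261 + 10246) - 54) = 1/((113 + 236)*10507 - 54) = 1/(349*10507 - 54) = 1/(3666943 - 54) = 1/3666889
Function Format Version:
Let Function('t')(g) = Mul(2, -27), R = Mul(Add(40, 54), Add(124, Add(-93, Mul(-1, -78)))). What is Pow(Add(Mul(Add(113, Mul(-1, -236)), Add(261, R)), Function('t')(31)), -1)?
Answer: Rational(1, 3666889) ≈ 2.7271e-7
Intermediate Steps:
R = 10246 (R = Mul(94, Add(124, Add(-93, 78))) = Mul(94, Add(124, -15)) = Mul(94, 109) = 10246)
Function('t')(g) = -54
Pow(Add(Mul(Add(113, Mul(-1, -236)), Add(261, R)), Function('t')(31)), -1) = Pow(Add(Mul(Add(113, Mul(-1, -236)), Add(261, 10246)), -54), -1) = Pow(Add(Mul(Add(113, 236), 10507), -54), -1) = Pow(Add(Mul(349, 10507), -54), -1) = Pow(Add(3666943, -54), -1) = Pow(3666889, -1) = Rational(1, 3666889)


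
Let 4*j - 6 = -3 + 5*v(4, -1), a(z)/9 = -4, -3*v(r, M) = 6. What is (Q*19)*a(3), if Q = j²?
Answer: -8379/4 ≈ -2094.8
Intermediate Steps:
v(r, M) = -2 (v(r, M) = -⅓*6 = -2)
a(z) = -36 (a(z) = 9*(-4) = -36)
j = -7/4 (j = 3/2 + (-3 + 5*(-2))/4 = 3/2 + (-3 - 10)/4 = 3/2 + (¼)*(-13) = 3/2 - 13/4 = -7/4 ≈ -1.7500)
Q = 49/16 (Q = (-7/4)² = 49/16 ≈ 3.0625)
(Q*19)*a(3) = ((49/16)*19)*(-36) = (931/16)*(-36) = -8379/4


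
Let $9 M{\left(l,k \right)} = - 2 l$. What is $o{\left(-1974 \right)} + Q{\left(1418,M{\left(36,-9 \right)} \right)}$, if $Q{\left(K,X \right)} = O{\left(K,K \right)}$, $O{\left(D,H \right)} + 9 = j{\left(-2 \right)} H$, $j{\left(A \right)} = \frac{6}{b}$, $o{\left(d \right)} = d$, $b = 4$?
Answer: $144$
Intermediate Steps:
$M{\left(l,k \right)} = - \frac{2 l}{9}$ ($M{\left(l,k \right)} = \frac{\left(-2\right) l}{9} = - \frac{2 l}{9}$)
$j{\left(A \right)} = \frac{3}{2}$ ($j{\left(A \right)} = \frac{6}{4} = 6 \cdot \frac{1}{4} = \frac{3}{2}$)
$O{\left(D,H \right)} = -9 + \frac{3 H}{2}$
$Q{\left(K,X \right)} = -9 + \frac{3 K}{2}$
$o{\left(-1974 \right)} + Q{\left(1418,M{\left(36,-9 \right)} \right)} = -1974 + \left(-9 + \frac{3}{2} \cdot 1418\right) = -1974 + \left(-9 + 2127\right) = -1974 + 2118 = 144$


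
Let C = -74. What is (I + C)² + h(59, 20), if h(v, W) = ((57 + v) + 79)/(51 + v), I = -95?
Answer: 628381/22 ≈ 28563.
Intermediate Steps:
h(v, W) = (136 + v)/(51 + v)
(I + C)² + h(59, 20) = (-95 - 74)² + (136 + 59)/(51 + 59) = (-169)² + 195/110 = 28561 + (1/110)*195 = 28561 + 39/22 = 628381/22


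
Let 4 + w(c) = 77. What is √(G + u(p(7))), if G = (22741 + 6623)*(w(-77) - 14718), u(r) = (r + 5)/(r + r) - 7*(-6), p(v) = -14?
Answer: I*√84287004585/14 ≈ 20737.0*I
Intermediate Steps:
u(r) = 42 + (5 + r)/(2*r) (u(r) = (5 + r)/((2*r)) + 42 = (5 + r)*(1/(2*r)) + 42 = (5 + r)/(2*r) + 42 = 42 + (5 + r)/(2*r))
w(c) = 73 (w(c) = -4 + 77 = 73)
G = -430035780 (G = (22741 + 6623)*(73 - 14718) = 29364*(-14645) = -430035780)
√(G + u(p(7))) = √(-430035780 + (5/2)*(1 + 17*(-14))/(-14)) = √(-430035780 + (5/2)*(-1/14)*(1 - 238)) = √(-430035780 + (5/2)*(-1/14)*(-237)) = √(-430035780 + 1185/28) = √(-12041000655/28) = I*√84287004585/14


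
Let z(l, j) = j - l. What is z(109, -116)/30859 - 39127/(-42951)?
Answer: 1197756118/1325424909 ≈ 0.90368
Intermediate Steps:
z(109, -116)/30859 - 39127/(-42951) = (-116 - 1*109)/30859 - 39127/(-42951) = (-116 - 109)*(1/30859) - 39127*(-1/42951) = -225*1/30859 + 39127/42951 = -225/30859 + 39127/42951 = 1197756118/1325424909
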